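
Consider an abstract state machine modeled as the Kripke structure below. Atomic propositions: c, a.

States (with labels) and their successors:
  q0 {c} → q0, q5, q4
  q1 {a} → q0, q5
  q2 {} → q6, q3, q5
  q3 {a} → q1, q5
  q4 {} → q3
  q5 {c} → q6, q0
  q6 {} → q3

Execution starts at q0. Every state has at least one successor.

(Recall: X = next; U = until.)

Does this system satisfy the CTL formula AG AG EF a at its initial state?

States satisfying AG EF a: {q0, q1, q2, q3, q4, q5, q6}.
States satisfying AG AG EF a: {q0, q1, q2, q3, q4, q5, q6}.
Every state reachable from q0 satisfies AG EF a.
q0 ∈ Sat(AG AG EF a).

Satisfied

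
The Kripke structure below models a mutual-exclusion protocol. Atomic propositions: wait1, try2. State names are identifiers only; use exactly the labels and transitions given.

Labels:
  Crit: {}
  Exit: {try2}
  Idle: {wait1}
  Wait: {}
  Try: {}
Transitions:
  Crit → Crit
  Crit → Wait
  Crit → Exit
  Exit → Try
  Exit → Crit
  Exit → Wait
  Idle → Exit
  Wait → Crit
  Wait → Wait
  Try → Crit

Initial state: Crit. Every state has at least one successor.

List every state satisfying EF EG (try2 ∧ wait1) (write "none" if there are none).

none

States satisfying EG (try2 ∧ wait1): ∅.
States satisfying EF EG (try2 ∧ wait1): ∅.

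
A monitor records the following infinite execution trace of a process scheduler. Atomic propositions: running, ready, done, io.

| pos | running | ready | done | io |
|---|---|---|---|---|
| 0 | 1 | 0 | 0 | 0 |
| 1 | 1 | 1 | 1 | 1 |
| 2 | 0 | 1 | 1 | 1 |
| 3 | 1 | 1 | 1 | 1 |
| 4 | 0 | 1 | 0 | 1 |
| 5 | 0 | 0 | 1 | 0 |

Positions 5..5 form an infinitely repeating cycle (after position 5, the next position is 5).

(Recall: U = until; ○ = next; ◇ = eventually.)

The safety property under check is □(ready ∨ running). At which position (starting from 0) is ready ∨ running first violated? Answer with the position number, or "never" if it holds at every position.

Check ready ∨ running at each position in order: 0 ✓, 1 ✓, 2 ✓, 3 ✓, 4 ✓.
At position 5 the labels are {done}, so ready ∨ running is false there. This is the first violation.

5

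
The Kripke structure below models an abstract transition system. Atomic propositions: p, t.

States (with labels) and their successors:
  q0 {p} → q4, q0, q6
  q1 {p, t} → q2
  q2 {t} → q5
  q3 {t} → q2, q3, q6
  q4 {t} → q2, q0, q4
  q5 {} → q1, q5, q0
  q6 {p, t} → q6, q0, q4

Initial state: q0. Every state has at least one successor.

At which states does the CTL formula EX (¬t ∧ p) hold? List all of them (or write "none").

{q0, q4, q5, q6}

States satisfying ¬t ∧ p: {q0}.
States satisfying EX (¬t ∧ p): {q0, q4, q5, q6}.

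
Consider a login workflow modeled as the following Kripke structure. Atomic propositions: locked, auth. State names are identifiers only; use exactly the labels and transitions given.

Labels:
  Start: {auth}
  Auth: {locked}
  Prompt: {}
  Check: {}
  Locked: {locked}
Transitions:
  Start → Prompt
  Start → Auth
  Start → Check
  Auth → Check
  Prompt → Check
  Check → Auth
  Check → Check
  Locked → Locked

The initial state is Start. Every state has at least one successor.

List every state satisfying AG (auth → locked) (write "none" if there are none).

{Auth, Prompt, Check, Locked}

States satisfying auth → locked: {Auth, Prompt, Check, Locked}.
States satisfying AG (auth → locked): {Auth, Prompt, Check, Locked}.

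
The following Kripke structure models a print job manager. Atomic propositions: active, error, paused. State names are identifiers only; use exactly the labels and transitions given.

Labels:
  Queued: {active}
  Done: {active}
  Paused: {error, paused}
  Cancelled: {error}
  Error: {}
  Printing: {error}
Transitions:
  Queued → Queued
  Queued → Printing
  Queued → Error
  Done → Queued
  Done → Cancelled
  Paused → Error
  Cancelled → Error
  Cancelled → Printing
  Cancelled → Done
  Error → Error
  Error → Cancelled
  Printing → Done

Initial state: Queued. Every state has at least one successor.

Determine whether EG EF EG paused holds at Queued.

States satisfying EF EG paused: ∅.
States satisfying EG EF EG paused: ∅.
No suitable path/successor from Queued witnesses the formula.
Queued ∉ Sat(EG EF EG paused).

Does not hold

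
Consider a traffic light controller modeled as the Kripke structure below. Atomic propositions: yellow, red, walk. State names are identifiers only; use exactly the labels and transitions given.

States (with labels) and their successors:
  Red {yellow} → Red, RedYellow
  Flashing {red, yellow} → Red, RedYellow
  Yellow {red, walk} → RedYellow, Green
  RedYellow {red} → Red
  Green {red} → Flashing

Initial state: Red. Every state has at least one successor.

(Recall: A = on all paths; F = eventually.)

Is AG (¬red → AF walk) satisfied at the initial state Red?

Does not hold

States satisfying ¬red → AF walk: {Flashing, Yellow, RedYellow, Green}.
States satisfying AG (¬red → AF walk): ∅.
Red is reachable from Red and violates ¬red → AF walk, so AG fails at Red.
Red ∉ Sat(AG (¬red → AF walk)).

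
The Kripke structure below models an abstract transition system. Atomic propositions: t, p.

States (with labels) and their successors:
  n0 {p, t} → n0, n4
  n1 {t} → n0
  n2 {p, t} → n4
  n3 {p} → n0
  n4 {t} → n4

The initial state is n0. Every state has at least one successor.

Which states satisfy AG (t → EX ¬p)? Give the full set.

{n0, n2, n3, n4}

States satisfying t → EX ¬p: {n0, n2, n3, n4}.
States satisfying AG (t → EX ¬p): {n0, n2, n3, n4}.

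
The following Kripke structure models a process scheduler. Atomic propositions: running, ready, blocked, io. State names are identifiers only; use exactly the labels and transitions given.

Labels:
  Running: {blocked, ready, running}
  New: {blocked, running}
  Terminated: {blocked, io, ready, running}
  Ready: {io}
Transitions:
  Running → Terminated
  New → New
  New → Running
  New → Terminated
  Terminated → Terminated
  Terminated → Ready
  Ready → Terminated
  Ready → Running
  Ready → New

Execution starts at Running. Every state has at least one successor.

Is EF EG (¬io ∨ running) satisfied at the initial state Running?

Satisfied

States satisfying EG (¬io ∨ running): {Running, New, Terminated}.
States satisfying EF EG (¬io ∨ running): {Running, New, Terminated, Ready}.
Some path from Running reaches a state where EG (¬io ∨ running) holds.
Running ∈ Sat(EF EG (¬io ∨ running)).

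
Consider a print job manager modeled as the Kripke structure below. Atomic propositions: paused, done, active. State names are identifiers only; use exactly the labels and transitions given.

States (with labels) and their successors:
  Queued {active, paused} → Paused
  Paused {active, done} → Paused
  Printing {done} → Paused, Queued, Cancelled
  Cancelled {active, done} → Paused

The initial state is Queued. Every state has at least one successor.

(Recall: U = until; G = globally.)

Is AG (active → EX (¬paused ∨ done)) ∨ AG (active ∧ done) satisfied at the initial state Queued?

States satisfying active → EX (¬paused ∨ done): {Queued, Paused, Printing, Cancelled}.
States satisfying AG (active → EX (¬paused ∨ done)): {Queued, Paused, Printing, Cancelled}.
States satisfying active ∧ done: {Paused, Cancelled}.
States satisfying AG (active ∧ done): {Paused, Cancelled}.
States satisfying AG (active → EX (¬paused ∨ done)) ∨ AG (active ∧ done): {Queued, Paused, Printing, Cancelled}.
Queued ∈ Sat(AG (active → EX (¬paused ∨ done)) ∨ AG (active ∧ done)).

Satisfied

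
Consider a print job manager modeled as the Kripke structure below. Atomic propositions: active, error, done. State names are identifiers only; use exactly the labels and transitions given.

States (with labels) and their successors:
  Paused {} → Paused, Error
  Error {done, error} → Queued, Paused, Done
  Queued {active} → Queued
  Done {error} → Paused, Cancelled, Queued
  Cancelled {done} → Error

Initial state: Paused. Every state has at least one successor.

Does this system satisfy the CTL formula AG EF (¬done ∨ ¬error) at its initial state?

Yes

States satisfying EF (¬done ∨ ¬error): {Paused, Error, Queued, Done, Cancelled}.
States satisfying AG EF (¬done ∨ ¬error): {Paused, Error, Queued, Done, Cancelled}.
Every state reachable from Paused satisfies EF (¬done ∨ ¬error).
Paused ∈ Sat(AG EF (¬done ∨ ¬error)).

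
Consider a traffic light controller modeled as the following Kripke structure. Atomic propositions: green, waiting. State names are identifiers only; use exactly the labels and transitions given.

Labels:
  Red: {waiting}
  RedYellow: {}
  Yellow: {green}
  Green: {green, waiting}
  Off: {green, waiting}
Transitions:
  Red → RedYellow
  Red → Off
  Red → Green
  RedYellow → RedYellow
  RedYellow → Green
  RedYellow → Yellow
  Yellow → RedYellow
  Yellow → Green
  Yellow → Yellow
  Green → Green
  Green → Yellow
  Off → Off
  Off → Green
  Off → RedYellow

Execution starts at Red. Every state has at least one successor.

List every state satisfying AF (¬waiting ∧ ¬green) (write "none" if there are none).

States satisfying ¬waiting ∧ ¬green: {RedYellow}.
States satisfying AF (¬waiting ∧ ¬green): {RedYellow}.

{RedYellow}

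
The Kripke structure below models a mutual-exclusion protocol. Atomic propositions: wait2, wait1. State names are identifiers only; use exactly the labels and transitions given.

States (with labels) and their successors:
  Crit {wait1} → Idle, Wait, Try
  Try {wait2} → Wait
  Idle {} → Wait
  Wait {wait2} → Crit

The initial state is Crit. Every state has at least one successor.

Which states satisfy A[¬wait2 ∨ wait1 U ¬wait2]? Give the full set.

{Crit, Idle}

States satisfying ¬wait2 ∨ wait1: {Crit, Idle}.
States satisfying ¬wait2: {Crit, Idle}.
States satisfying A[¬wait2 ∨ wait1 U ¬wait2]: {Crit, Idle}.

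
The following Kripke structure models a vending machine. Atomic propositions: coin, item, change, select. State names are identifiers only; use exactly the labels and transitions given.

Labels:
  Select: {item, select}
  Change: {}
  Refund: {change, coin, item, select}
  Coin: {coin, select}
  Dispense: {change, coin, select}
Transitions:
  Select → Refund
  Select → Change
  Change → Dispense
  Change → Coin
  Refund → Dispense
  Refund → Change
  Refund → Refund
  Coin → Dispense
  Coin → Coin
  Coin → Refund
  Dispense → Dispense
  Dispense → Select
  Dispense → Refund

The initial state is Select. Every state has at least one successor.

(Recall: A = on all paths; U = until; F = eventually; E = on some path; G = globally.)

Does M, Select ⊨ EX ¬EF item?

Violated

States satisfying ¬EF item: ∅.
States satisfying EX ¬EF item: ∅.
No suitable path/successor from Select witnesses the formula.
Select ∉ Sat(EX ¬EF item).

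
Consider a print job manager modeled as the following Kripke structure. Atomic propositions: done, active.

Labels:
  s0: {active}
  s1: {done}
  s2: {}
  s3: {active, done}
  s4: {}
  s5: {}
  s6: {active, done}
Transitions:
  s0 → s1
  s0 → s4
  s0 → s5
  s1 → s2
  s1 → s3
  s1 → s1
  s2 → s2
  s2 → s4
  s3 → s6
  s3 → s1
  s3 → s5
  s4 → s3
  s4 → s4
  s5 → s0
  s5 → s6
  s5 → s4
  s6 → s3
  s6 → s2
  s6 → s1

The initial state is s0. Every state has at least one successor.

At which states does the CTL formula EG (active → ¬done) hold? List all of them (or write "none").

States satisfying active → ¬done: {s0, s1, s2, s4, s5}.
States satisfying EG (active → ¬done): {s0, s1, s2, s4, s5}.

{s0, s1, s2, s4, s5}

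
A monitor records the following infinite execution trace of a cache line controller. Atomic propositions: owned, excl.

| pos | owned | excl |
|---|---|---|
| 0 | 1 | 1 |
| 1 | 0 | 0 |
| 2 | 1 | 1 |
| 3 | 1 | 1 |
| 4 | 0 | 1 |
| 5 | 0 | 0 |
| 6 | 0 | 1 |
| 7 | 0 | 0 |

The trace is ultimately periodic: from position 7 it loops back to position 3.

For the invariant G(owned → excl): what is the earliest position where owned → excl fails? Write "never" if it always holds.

never

owned → excl holds at every position 0..7, and those are all the positions the trace ever visits, so the invariant G(owned → excl) is never violated.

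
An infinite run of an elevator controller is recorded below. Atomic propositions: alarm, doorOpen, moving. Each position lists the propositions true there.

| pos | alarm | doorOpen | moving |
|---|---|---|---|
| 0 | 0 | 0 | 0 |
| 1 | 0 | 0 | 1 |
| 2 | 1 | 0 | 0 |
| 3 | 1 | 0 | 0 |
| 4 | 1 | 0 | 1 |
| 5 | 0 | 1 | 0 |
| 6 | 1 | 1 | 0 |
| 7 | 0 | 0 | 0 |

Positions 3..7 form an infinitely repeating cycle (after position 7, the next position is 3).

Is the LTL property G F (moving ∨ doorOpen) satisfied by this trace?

F (moving ∨ doorOpen) holds at every position 0..7, and those are all positions ever visited, so G F (moving ∨ doorOpen) holds.

Satisfied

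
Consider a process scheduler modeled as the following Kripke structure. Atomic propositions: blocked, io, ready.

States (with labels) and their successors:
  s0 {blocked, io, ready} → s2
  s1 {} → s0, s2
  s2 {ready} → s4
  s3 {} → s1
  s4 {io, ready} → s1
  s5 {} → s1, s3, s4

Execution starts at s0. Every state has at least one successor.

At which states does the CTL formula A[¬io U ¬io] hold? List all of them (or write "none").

{s1, s2, s3, s5}

States satisfying ¬io: {s1, s2, s3, s5}.
States satisfying A[¬io U ¬io]: {s1, s2, s3, s5}.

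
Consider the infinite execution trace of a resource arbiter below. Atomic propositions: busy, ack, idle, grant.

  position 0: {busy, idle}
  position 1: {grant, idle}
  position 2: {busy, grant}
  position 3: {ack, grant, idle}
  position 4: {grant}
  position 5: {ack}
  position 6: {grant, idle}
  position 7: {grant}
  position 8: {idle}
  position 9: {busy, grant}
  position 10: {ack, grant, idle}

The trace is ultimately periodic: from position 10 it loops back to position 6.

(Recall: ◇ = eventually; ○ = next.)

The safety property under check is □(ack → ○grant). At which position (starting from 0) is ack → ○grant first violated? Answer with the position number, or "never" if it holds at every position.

ack → ○grant holds at every position 0..10, and those are all the positions the trace ever visits, so the invariant □(ack → ○grant) is never violated.

never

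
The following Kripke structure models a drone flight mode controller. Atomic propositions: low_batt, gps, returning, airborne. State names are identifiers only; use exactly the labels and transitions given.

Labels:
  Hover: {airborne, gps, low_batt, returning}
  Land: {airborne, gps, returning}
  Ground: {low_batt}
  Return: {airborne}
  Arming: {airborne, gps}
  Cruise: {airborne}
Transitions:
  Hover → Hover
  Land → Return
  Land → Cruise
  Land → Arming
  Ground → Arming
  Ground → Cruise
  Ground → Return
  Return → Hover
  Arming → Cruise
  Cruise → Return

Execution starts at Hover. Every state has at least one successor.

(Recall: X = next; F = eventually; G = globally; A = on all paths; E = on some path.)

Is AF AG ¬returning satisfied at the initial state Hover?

Violated

States satisfying AG ¬returning: ∅.
States satisfying AF AG ¬returning: ∅.
There is a path from Hover along which AG ¬returning never holds.
Hover ∉ Sat(AF AG ¬returning).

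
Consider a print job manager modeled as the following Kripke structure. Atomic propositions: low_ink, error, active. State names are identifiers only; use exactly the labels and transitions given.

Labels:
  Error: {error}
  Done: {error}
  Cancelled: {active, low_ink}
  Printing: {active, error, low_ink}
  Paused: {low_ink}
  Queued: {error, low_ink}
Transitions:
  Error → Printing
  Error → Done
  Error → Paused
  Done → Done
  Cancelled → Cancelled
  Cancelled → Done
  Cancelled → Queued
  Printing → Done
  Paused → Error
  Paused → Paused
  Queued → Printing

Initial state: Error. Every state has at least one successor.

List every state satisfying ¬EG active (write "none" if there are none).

States satisfying active: {Cancelled, Printing}.
States satisfying EG active: {Cancelled}.
States satisfying ¬EG active: {Error, Done, Printing, Paused, Queued}.

{Error, Done, Printing, Paused, Queued}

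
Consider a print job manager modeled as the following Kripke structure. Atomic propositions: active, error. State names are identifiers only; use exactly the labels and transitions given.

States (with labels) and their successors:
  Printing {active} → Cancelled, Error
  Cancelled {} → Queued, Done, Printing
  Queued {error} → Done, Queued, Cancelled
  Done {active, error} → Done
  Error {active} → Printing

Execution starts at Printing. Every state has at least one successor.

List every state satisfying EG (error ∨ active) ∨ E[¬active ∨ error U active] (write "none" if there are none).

States satisfying error ∨ active: {Printing, Queued, Done, Error}.
States satisfying EG (error ∨ active): {Printing, Queued, Done, Error}.
States satisfying ¬active ∨ error: {Cancelled, Queued, Done}.
States satisfying active: {Printing, Done, Error}.
States satisfying E[¬active ∨ error U active]: {Printing, Cancelled, Queued, Done, Error}.
States satisfying EG (error ∨ active) ∨ E[¬active ∨ error U active]: {Printing, Cancelled, Queued, Done, Error}.

{Printing, Cancelled, Queued, Done, Error}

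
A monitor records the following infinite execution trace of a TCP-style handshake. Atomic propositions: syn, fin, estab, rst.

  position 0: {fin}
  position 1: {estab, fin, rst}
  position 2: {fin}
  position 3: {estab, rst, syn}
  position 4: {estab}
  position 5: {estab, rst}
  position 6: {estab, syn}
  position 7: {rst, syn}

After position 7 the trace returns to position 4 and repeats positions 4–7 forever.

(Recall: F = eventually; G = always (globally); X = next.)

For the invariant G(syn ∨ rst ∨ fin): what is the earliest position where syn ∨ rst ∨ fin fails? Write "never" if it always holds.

4

Check syn ∨ rst ∨ fin at each position in order: 0 ✓, 1 ✓, 2 ✓, 3 ✓.
At position 4 the labels are {estab}, so syn ∨ rst ∨ fin is false there. This is the first violation.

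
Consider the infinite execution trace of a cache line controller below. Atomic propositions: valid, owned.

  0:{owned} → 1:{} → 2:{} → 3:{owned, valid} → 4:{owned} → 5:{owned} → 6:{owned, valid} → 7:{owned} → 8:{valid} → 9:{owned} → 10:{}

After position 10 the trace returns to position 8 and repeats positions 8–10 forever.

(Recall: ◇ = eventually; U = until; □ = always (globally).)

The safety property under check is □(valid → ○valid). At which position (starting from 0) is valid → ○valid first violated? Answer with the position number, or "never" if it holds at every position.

Check valid → ○valid at each position in order: 0 ✓, 1 ✓, 2 ✓.
At position 3 the labels are {owned, valid} and the next position 4 has {owned}, so valid → ○valid is false there. This is the first violation.

3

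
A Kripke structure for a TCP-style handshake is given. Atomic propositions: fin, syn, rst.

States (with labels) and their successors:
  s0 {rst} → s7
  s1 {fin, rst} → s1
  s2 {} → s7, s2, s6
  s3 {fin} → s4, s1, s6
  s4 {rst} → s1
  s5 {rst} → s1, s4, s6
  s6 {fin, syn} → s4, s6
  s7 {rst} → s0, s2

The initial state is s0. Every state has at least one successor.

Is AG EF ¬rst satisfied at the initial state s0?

Does not hold

States satisfying EF ¬rst: {s0, s2, s3, s5, s6, s7}.
States satisfying AG EF ¬rst: ∅.
s1 is reachable from s0 and violates EF ¬rst, so AG fails at s0.
s0 ∉ Sat(AG EF ¬rst).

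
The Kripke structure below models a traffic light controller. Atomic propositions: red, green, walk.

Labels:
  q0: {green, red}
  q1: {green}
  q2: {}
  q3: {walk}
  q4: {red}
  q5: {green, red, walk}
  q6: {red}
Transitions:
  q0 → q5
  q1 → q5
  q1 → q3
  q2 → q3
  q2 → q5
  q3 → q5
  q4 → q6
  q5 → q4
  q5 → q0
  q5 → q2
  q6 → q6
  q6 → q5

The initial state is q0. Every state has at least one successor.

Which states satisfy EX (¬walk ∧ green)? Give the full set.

States satisfying ¬walk ∧ green: {q0, q1}.
States satisfying EX (¬walk ∧ green): {q5}.

{q5}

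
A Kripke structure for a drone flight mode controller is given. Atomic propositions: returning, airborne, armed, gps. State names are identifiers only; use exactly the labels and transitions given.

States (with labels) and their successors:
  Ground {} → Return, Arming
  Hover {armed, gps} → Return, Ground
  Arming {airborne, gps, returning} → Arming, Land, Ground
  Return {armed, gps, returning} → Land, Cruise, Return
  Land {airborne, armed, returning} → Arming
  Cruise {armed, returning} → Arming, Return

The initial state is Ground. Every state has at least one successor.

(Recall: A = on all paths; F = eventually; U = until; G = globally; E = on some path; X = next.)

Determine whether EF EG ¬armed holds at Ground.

Satisfied

States satisfying EG ¬armed: {Ground, Arming}.
States satisfying EF EG ¬armed: {Ground, Hover, Arming, Return, Land, Cruise}.
Some path from Ground reaches a state where EG ¬armed holds.
Ground ∈ Sat(EF EG ¬armed).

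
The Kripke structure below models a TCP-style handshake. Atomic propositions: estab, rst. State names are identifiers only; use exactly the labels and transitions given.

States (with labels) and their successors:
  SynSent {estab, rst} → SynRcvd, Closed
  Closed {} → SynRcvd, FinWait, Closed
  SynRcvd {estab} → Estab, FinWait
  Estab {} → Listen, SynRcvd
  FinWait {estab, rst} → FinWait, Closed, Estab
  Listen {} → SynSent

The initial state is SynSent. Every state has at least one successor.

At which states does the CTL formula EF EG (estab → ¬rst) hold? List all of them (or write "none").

States satisfying EG (estab → ¬rst): {Closed, SynRcvd, Estab}.
States satisfying EF EG (estab → ¬rst): {SynSent, Closed, SynRcvd, Estab, FinWait, Listen}.

{SynSent, Closed, SynRcvd, Estab, FinWait, Listen}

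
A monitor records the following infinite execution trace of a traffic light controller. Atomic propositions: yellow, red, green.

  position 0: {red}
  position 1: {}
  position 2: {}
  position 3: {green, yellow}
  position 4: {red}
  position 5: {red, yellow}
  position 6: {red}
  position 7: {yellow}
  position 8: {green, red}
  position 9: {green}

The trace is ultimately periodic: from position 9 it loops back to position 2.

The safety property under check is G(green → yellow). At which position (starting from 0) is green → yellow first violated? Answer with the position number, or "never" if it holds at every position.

Check green → yellow at each position in order: 0 ✓, 1 ✓, 2 ✓, 3 ✓, 4 ✓, 5 ✓, 6 ✓, 7 ✓.
At position 8 the labels are {green, red}, so green → yellow is false there. This is the first violation.

8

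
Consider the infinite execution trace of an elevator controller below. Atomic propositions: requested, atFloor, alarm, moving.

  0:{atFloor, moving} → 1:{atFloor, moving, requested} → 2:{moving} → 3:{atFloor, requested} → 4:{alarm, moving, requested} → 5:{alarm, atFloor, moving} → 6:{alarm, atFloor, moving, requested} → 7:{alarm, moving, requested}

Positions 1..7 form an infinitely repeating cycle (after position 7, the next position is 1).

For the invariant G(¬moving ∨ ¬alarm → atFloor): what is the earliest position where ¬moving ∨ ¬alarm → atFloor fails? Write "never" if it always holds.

2

Check ¬moving ∨ ¬alarm → atFloor at each position in order: 0 ✓, 1 ✓.
At position 2 the labels are {moving}, so ¬moving ∨ ¬alarm → atFloor is false there. This is the first violation.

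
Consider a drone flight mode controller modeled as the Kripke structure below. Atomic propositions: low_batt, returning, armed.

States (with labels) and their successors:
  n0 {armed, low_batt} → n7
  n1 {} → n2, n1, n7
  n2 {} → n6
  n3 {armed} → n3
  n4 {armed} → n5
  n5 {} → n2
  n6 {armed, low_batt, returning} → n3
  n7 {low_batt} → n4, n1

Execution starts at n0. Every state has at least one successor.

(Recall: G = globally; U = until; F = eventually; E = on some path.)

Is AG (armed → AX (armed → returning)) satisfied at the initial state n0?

States satisfying armed → AX (armed → returning): {n0, n1, n2, n4, n5, n7}.
States satisfying AG (armed → AX (armed → returning)): ∅.
n3 is reachable from n0 and violates armed → AX (armed → returning), so AG fails at n0.
n0 ∉ Sat(AG (armed → AX (armed → returning))).

Does not hold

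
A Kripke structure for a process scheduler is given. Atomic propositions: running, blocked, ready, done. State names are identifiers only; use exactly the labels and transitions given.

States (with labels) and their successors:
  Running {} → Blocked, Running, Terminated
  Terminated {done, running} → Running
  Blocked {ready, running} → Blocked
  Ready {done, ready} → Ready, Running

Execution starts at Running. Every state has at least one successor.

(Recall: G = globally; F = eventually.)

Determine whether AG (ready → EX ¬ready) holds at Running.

States satisfying ready → EX ¬ready: {Running, Terminated, Ready}.
States satisfying AG (ready → EX ¬ready): ∅.
Blocked is reachable from Running and violates ready → EX ¬ready, so AG fails at Running.
Running ∉ Sat(AG (ready → EX ¬ready)).

Does not hold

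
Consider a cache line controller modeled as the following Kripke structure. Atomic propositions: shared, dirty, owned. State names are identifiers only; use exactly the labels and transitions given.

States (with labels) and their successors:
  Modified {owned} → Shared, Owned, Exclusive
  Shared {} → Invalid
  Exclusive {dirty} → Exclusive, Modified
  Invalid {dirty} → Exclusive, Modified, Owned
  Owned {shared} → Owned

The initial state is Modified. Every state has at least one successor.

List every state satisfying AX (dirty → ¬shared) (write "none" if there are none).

{Modified, Shared, Exclusive, Invalid, Owned}

States satisfying dirty → ¬shared: {Modified, Shared, Exclusive, Invalid, Owned}.
States satisfying AX (dirty → ¬shared): {Modified, Shared, Exclusive, Invalid, Owned}.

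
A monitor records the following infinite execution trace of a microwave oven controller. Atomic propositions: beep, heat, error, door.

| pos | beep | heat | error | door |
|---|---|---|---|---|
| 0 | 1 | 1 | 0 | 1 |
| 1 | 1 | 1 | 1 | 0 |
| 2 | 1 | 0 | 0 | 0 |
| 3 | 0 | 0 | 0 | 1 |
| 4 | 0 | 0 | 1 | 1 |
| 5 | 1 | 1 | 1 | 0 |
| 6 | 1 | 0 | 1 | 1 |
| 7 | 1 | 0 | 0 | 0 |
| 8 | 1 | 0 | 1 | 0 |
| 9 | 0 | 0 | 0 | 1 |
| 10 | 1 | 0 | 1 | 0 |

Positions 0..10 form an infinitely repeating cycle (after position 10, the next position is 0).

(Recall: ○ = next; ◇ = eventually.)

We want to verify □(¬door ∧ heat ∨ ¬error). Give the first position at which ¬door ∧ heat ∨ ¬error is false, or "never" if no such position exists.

4

Check ¬door ∧ heat ∨ ¬error at each position in order: 0 ✓, 1 ✓, 2 ✓, 3 ✓.
At position 4 the labels are {door, error}, so ¬door ∧ heat ∨ ¬error is false there. This is the first violation.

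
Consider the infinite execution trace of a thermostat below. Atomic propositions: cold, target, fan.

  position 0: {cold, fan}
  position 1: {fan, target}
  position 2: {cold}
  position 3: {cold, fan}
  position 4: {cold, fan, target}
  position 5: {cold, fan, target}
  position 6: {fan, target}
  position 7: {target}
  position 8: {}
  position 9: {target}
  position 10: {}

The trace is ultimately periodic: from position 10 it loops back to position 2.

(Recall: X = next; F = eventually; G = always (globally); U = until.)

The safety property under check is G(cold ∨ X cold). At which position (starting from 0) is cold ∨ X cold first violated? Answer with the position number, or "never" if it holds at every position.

Check cold ∨ X cold at each position in order: 0 ✓, 1 ✓, 2 ✓, 3 ✓, 4 ✓, 5 ✓.
At position 6 the labels are {fan, target} and the next position 7 has {target}, so cold ∨ X cold is false there. This is the first violation.

6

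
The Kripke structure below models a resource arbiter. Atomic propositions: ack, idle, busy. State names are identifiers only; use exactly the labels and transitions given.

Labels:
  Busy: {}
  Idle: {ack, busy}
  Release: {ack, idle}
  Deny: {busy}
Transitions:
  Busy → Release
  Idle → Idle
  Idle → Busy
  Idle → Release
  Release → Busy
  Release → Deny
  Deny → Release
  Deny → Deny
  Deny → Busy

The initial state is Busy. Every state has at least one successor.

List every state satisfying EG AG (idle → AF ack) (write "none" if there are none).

{Busy, Idle, Release, Deny}

States satisfying AG (idle → AF ack): {Busy, Idle, Release, Deny}.
States satisfying EG AG (idle → AF ack): {Busy, Idle, Release, Deny}.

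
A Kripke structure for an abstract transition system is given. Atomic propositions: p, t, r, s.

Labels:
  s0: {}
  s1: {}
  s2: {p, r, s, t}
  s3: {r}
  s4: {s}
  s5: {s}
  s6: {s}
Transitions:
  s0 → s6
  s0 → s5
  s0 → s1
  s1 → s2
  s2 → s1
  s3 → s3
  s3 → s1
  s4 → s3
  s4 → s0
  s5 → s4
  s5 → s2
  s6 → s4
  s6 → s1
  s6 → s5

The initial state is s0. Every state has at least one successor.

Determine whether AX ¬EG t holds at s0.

Yes

States satisfying ¬EG t: {s0, s1, s2, s3, s4, s5, s6}.
States satisfying AX ¬EG t: {s0, s1, s2, s3, s4, s5, s6}.
s0 ∈ Sat(AX ¬EG t).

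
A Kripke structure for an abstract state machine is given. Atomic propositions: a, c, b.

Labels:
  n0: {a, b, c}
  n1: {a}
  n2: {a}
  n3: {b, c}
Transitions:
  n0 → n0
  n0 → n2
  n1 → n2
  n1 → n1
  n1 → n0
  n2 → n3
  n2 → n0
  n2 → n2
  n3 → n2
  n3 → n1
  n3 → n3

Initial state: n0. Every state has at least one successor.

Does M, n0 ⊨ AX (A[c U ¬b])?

States satisfying A[c U ¬b]: {n1, n2}.
States satisfying AX (A[c U ¬b]): ∅.
n0 ∉ Sat(AX (A[c U ¬b])).

Violated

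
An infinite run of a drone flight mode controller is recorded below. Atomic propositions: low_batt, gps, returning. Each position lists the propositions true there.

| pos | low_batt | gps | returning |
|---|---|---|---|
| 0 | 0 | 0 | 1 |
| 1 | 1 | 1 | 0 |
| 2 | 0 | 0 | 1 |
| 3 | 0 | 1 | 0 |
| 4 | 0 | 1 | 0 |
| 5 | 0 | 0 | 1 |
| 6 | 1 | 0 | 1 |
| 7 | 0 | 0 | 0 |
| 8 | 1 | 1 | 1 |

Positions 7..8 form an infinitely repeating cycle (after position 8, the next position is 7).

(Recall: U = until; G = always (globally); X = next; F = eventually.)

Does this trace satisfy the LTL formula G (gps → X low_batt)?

gps → X low_batt must hold at every position from 0 onward. It fails at position 1, so G (gps → X low_batt) is false.
Positions where gps holds: 1, 3, 4, 8.
Check X low_batt at each: 1→fails, 3→fails, 4→fails, 8→fails.

No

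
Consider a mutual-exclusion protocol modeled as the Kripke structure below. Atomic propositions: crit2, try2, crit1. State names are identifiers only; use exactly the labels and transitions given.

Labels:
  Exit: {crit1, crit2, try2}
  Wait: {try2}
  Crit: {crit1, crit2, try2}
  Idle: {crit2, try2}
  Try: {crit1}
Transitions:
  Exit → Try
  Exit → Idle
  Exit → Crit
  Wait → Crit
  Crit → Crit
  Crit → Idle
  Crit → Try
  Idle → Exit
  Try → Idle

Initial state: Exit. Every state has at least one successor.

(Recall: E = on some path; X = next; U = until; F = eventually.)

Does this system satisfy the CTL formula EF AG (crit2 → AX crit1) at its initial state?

States satisfying AG (crit2 → AX crit1): ∅.
States satisfying EF AG (crit2 → AX crit1): ∅.
No suitable path/successor from Exit witnesses the formula.
Exit ∉ Sat(EF AG (crit2 → AX crit1)).

Does not hold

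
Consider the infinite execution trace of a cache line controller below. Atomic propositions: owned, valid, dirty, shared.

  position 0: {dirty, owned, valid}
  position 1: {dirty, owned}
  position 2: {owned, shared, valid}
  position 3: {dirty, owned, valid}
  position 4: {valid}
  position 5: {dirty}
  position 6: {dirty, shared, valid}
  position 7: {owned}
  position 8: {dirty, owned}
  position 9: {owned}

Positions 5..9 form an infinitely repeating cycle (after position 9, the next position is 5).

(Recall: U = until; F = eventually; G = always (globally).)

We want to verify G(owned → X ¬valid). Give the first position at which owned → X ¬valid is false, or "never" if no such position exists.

Check owned → X ¬valid at each position in order: 0 ✓.
At position 1 the labels are {dirty, owned} and the next position 2 has {owned, shared, valid}, so owned → X ¬valid is false there. This is the first violation.

1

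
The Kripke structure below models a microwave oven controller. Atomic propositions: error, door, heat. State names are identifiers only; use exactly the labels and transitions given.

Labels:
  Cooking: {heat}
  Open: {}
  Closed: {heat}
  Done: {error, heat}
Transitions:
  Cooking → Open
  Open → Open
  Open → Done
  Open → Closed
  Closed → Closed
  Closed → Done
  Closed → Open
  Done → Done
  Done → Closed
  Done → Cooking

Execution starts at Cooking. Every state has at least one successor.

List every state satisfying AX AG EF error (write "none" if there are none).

{Cooking, Open, Closed, Done}

States satisfying AG EF error: {Cooking, Open, Closed, Done}.
States satisfying AX AG EF error: {Cooking, Open, Closed, Done}.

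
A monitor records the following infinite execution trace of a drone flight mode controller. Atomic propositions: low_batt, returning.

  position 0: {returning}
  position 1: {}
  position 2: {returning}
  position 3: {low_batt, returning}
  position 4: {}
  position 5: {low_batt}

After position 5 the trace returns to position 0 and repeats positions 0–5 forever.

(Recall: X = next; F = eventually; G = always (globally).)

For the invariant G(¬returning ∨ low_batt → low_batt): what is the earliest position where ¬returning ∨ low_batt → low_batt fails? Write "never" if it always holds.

1

Check ¬returning ∨ low_batt → low_batt at each position in order: 0 ✓.
At position 1 the labels are {}, so ¬returning ∨ low_batt → low_batt is false there. This is the first violation.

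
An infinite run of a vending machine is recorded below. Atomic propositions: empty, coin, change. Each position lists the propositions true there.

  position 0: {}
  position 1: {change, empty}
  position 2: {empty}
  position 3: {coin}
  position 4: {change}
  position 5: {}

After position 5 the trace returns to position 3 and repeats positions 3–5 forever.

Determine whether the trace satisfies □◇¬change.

◇¬change holds at every position 0..5, and those are all positions ever visited, so □◇¬change holds.

Yes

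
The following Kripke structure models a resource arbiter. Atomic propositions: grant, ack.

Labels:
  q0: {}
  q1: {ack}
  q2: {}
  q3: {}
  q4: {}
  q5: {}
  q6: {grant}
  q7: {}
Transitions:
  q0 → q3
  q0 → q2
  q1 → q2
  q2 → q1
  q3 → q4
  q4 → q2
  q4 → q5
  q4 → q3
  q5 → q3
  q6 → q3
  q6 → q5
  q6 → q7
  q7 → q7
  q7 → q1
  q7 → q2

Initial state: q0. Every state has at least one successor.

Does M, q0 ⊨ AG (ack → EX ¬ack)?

States satisfying ack → EX ¬ack: {q0, q1, q2, q3, q4, q5, q6, q7}.
States satisfying AG (ack → EX ¬ack): {q0, q1, q2, q3, q4, q5, q6, q7}.
Every state reachable from q0 satisfies ack → EX ¬ack.
q0 ∈ Sat(AG (ack → EX ¬ack)).

Satisfied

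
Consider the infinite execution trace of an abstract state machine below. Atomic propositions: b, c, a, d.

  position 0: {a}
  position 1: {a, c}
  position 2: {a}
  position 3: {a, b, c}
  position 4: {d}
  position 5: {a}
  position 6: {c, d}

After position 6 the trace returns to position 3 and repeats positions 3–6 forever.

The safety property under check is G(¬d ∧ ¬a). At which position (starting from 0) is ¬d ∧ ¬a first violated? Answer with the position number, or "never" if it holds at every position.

At position 0 the labels are {a}, so ¬d ∧ ¬a is false there. This is the first violation.

0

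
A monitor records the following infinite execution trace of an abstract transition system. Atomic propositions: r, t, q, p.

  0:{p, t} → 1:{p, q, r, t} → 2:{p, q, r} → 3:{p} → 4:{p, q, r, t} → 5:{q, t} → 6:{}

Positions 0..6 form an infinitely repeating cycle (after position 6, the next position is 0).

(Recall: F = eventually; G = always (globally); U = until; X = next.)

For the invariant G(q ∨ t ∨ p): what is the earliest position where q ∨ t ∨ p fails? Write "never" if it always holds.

6

Check q ∨ t ∨ p at each position in order: 0 ✓, 1 ✓, 2 ✓, 3 ✓, 4 ✓, 5 ✓.
At position 6 the labels are {}, so q ∨ t ∨ p is false there. This is the first violation.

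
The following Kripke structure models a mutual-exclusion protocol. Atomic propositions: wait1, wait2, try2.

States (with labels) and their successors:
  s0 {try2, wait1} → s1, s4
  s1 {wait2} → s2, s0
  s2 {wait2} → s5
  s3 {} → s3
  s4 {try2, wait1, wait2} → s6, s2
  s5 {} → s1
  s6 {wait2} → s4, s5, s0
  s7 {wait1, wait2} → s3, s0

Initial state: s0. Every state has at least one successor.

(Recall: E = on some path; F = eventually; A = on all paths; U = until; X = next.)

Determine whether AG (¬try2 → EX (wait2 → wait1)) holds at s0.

States satisfying ¬try2 → EX (wait2 → wait1): {s0, s1, s2, s3, s4, s6, s7}.
States satisfying AG (¬try2 → EX (wait2 → wait1)): {s3}.
s5 is reachable from s0 and violates ¬try2 → EX (wait2 → wait1), so AG fails at s0.
s0 ∉ Sat(AG (¬try2 → EX (wait2 → wait1))).

Does not hold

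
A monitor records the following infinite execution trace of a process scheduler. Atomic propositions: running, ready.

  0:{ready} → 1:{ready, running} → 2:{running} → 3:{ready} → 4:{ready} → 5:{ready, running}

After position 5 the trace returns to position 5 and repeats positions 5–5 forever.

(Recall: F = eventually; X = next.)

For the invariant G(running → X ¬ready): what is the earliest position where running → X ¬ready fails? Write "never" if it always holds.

2

Check running → X ¬ready at each position in order: 0 ✓, 1 ✓.
At position 2 the labels are {running} and the next position 3 has {ready}, so running → X ¬ready is false there. This is the first violation.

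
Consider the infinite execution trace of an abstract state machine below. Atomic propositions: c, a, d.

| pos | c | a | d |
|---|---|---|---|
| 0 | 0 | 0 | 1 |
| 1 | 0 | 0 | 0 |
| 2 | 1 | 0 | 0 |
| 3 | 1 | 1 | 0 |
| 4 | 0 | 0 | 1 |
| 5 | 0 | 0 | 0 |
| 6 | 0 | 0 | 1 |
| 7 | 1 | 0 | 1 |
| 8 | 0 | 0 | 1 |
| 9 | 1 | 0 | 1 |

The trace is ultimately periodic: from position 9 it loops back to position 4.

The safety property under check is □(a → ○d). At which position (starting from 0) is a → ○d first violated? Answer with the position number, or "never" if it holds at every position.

a → ○d holds at every position 0..9, and those are all the positions the trace ever visits, so the invariant □(a → ○d) is never violated.

never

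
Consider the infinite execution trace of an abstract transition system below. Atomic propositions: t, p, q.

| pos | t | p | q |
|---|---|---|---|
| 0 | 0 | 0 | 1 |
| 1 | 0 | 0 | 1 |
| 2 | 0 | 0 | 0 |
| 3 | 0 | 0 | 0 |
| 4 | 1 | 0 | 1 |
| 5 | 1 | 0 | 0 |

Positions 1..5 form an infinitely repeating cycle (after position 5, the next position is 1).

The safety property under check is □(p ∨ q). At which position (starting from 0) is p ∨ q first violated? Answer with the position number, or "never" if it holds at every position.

2

Check p ∨ q at each position in order: 0 ✓, 1 ✓.
At position 2 the labels are {}, so p ∨ q is false there. This is the first violation.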